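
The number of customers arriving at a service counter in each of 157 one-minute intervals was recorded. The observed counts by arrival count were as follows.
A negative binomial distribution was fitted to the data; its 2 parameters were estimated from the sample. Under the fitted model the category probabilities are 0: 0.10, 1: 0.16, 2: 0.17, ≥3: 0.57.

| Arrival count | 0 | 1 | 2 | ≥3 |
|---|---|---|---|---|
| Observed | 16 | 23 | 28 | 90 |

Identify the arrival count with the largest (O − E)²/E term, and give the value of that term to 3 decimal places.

1, 0.179

Expected counts E_i = n·p_i: 157×0.10 = 15.7, 157×0.16 = 25.12, 157×0.17 = 26.69, 157×0.57 = 89.49.
χ² = (16−15.7)²/15.7 + (23−25.12)²/25.12 + (28−26.69)²/26.69 + (90−89.49)²/89.49
   = 0.0057 + 0.1789 + 0.0643 + 0.0029
The largest term is for 1: 0.179.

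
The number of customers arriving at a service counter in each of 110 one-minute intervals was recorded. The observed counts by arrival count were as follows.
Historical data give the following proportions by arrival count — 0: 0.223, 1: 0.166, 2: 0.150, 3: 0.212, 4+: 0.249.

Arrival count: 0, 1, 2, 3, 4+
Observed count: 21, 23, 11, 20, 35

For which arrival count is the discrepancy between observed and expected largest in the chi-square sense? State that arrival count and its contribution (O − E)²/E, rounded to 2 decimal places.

Expected counts E_i = n·p_i: 110×0.223 = 24.53, 110×0.166 = 18.26, 110×0.150 = 16.5, 110×0.212 = 23.32, 110×0.249 = 27.39.
cat         O        E   (O−E)²/E
0          21    24.53      0.508
1          23    18.26      1.230
2          11     16.5      1.833
3          20    23.32      0.473
4+         35    27.39      2.114
The largest term is for 4+: 2.11.

4+, 2.11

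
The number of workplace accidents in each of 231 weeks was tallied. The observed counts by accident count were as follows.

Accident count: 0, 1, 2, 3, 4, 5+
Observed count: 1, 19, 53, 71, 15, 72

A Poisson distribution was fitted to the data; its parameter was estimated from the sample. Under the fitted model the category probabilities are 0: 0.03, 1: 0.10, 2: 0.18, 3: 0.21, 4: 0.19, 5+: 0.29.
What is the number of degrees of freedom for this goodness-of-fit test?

4

There are k = 6 categories and 1 parameter estimated from the data, so df = 6 − 1 − 1 = 4.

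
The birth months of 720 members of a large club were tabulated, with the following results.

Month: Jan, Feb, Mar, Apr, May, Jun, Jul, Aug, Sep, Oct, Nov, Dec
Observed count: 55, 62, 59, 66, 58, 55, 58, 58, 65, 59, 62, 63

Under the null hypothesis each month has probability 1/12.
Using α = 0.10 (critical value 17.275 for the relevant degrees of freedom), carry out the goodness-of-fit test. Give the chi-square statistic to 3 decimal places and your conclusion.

2.367; do not reject

Expected count for each of the 12 categories: 720/12 = 60.
Jan: (55 − 60)²/60 = 25/60 = 0.4167
Feb: (62 − 60)²/60 = 4/60 = 0.0667
Mar: (59 − 60)²/60 = 1/60 = 0.0167
Apr: (66 − 60)²/60 = 36/60 = 0.6000
May: (58 − 60)²/60 = 4/60 = 0.0667
Jun: (55 − 60)²/60 = 25/60 = 0.4167
Jul: (58 − 60)²/60 = 4/60 = 0.0667
Aug: (58 − 60)²/60 = 4/60 = 0.0667
Sep: (65 − 60)²/60 = 25/60 = 0.4167
Oct: (59 − 60)²/60 = 1/60 = 0.0167
Nov: (62 − 60)²/60 = 4/60 = 0.0667
Dec: (63 − 60)²/60 = 9/60 = 0.1500
Sum = 2.367
df = 11. Since 2.367 < 17.275, we do not reject H₀.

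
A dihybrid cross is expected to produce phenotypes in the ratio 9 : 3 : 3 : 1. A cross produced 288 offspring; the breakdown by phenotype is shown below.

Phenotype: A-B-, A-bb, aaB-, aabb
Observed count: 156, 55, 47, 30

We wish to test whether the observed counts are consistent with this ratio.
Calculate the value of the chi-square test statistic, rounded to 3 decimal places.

9.148

Ratio total = 16. Expected counts: 288×9/16 = 162, 288×3/16 = 54, 288×3/16 = 54, 288×1/16 = 18.
A-B-: (156 − 162)²/162 = 36/162 = 0.2222
A-bb: (55 − 54)²/54 = 1/54 = 0.0185
aaB-: (47 − 54)²/54 = 49/54 = 0.9074
aabb: (30 − 18)²/18 = 144/18 = 8.0000
Sum = 9.148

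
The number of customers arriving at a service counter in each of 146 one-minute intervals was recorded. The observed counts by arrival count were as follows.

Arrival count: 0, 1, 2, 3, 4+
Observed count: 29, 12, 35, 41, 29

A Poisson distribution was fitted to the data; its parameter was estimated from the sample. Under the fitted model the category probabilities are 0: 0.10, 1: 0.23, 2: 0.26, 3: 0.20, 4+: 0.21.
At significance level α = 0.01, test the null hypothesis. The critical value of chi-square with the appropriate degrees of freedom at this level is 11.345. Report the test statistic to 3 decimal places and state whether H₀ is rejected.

33.160; reject

Expected counts E_i = n·p_i: 146×0.10 = 14.6, 146×0.23 = 33.58, 146×0.26 = 37.96, 146×0.20 = 29.2, 146×0.21 = 30.66.
cat         O        E   (O−E)²/E
0          29     14.6    14.2027
1          12    33.58    13.8683
2          35    37.96     0.2308
3          41     29.2     4.7685
4+         29    30.66     0.0899
Sum = 33.160
df = 3. Since 33.160 > 11.345, we reject H₀.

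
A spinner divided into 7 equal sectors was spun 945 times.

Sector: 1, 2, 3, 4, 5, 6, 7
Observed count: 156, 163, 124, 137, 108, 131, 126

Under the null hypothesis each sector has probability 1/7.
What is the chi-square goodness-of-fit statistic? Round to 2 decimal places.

Under H₀ each category has probability 1/7, so each expected count is 945/7 = 135.
χ² = (156−135)²/135 + (163−135)²/135 + (124−135)²/135 + (137−135)²/135 + (108−135)²/135 + (131−135)²/135 + (126−135)²/135
   = 3.267 + 5.807 + 0.896 + 0.030 + 5.400 + 0.119 + 0.600
Sum = 16.12

16.12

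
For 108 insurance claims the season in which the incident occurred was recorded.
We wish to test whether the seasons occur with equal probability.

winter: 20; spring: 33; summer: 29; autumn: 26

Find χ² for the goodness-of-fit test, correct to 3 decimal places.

Expected count for each of the 4 categories: 108/4 = 27.
winter: (20 − 27)²/27 = 49/27 = 1.8148
spring: (33 − 27)²/27 = 36/27 = 1.3333
summer: (29 − 27)²/27 = 4/27 = 0.1481
autumn: (26 − 27)²/27 = 1/27 = 0.0370
Sum = 3.333

3.333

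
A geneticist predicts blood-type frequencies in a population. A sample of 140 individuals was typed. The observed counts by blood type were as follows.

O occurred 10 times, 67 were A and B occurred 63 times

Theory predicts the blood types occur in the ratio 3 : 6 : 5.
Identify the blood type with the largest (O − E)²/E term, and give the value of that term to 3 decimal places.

Ratio total = 14. Expected counts: 140×3/14 = 30, 140×6/14 = 60, 140×5/14 = 50.
O: (10 − 30)²/30 = 400/30 = 13.3333
A: (67 − 60)²/60 = 49/60 = 0.8167
B: (63 − 50)²/50 = 169/50 = 3.3800
The largest term is for O: 13.333.

O, 13.333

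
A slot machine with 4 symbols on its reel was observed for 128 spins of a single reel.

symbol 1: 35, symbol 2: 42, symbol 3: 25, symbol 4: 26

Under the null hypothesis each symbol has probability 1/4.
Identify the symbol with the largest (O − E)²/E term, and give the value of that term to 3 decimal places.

Under H₀ each category has probability 1/4, so each expected count is 128/4 = 32.
symbol 1: (35 − 32)²/32 = 9/32 = 0.2813
symbol 2: (42 − 32)²/32 = 100/32 = 3.1250
symbol 3: (25 − 32)²/32 = 49/32 = 1.5313
symbol 4: (26 − 32)²/32 = 36/32 = 1.1250
The largest term is for symbol 2: 3.125.

symbol 2, 3.125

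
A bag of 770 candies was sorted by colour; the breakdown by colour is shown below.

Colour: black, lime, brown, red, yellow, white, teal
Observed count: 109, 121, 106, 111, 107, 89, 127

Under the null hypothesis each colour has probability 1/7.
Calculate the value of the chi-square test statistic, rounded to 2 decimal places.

7.98

Under H₀ each category has probability 1/7, so each expected count is 770/7 = 110.
cat         O        E   (O−E)²/E
black     109      110      0.009
lime      121      110      1.100
brown     106      110      0.145
red       111      110      0.009
yellow    107      110      0.082
white      89      110      4.009
teal      127      110      2.627
Sum = 7.98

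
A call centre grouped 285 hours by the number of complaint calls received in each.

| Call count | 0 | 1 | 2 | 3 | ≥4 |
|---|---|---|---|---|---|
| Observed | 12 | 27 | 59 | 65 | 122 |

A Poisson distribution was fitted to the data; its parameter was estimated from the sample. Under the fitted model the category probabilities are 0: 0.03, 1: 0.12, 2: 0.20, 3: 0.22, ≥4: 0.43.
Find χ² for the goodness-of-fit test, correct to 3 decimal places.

3.065

Expected counts E_i = n·p_i: 285×0.03 = 8.55, 285×0.12 = 34.2, 285×0.20 = 57, 285×0.22 = 62.7, 285×0.43 = 122.55.
χ² = (12−8.55)²/8.55 + (27−34.2)²/34.2 + (59−57)²/57 + (65−62.7)²/62.7 + (122−122.55)²/122.55
   = 1.3921 + 1.5158 + 0.0702 + 0.0844 + 0.0025
Sum = 3.065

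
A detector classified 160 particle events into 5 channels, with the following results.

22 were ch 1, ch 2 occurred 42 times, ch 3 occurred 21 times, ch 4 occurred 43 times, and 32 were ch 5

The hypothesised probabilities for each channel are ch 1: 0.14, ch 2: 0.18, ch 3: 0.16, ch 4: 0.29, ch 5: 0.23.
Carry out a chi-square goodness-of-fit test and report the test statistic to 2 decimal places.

Expected counts E_i = n·p_i: 160×0.14 = 22.4, 160×0.18 = 28.8, 160×0.16 = 25.6, 160×0.29 = 46.4, 160×0.23 = 36.8.
cat         O        E   (O−E)²/E
ch 1       22     22.4      0.007
ch 2       42     28.8      6.050
ch 3       21     25.6      0.827
ch 4       43     46.4      0.249
ch 5       32     36.8      0.626
Sum = 7.76

7.76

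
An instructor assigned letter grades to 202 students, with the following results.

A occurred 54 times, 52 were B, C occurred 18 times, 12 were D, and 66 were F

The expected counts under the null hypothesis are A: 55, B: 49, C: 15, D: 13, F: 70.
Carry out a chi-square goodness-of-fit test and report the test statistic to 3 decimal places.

1.107

A: (54 − 55)²/55 = 1/55 = 0.0182
B: (52 − 49)²/49 = 9/49 = 0.1837
C: (18 − 15)²/15 = 9/15 = 0.6000
D: (12 − 13)²/13 = 1/13 = 0.0769
F: (66 − 70)²/70 = 16/70 = 0.2286
Sum = 1.107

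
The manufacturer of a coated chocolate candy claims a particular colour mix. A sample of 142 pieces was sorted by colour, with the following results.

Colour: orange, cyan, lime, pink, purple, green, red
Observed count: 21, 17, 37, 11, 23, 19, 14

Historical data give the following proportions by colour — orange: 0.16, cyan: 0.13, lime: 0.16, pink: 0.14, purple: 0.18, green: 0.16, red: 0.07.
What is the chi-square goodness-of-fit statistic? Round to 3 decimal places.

Expected counts E_i = n·p_i: 142×0.16 = 22.72, 142×0.13 = 18.46, 142×0.16 = 22.72, 142×0.14 = 19.88, 142×0.18 = 25.56, 142×0.16 = 22.72, 142×0.07 = 9.94.
χ² = (21−22.72)²/22.72 + (17−18.46)²/18.46 + (37−22.72)²/22.72 + (11−19.88)²/19.88 + (23−25.56)²/25.56 + (19−22.72)²/22.72 + (14−9.94)²/9.94
   = 0.1302 + 0.1155 + 8.9753 + 3.9665 + 0.2564 + 0.6091 + 1.6583
Sum = 15.711

15.711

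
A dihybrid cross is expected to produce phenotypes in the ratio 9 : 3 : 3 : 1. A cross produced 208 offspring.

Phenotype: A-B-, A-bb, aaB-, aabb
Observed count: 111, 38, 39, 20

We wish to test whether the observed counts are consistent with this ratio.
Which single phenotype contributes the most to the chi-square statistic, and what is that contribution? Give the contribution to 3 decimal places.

Ratio total = 16. Expected counts: 208×9/16 = 117, 208×3/16 = 39, 208×3/16 = 39, 208×1/16 = 13.
χ² = (111−117)²/117 + (38−39)²/39 + (39−39)²/39 + (20−13)²/13
   = 0.3077 + 0.0256 + 0.0000 + 3.7692
The largest term is for aabb: 3.769.

aabb, 3.769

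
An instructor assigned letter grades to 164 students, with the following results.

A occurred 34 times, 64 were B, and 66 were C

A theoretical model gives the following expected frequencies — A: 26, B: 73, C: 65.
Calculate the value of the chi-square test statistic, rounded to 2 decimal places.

3.59

cat         O        E   (O−E)²/E
A          34       26      2.462
B          64       73      1.110
C          66       65      0.015
Sum = 3.59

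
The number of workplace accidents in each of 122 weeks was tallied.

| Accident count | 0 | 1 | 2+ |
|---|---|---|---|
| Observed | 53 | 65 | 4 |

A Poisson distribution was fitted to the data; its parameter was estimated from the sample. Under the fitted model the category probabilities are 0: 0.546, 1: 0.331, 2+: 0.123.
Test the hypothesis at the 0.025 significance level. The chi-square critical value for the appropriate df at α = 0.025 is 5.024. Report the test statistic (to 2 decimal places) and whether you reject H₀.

25.86; reject

Expected counts E_i = n·p_i: 122×0.546 = 66.612, 122×0.331 = 40.382, 122×0.123 = 15.006.
0: (53 − 66.612)²/66.612 = 185.286544/66.612 = 2.782
1: (65 − 40.382)²/40.382 = 606.045924/40.382 = 15.008
2+: (4 − 15.006)²/15.006 = 121.132036/15.006 = 8.072
Sum = 25.86
df = 1. Since 25.86 > 5.024, we reject H₀.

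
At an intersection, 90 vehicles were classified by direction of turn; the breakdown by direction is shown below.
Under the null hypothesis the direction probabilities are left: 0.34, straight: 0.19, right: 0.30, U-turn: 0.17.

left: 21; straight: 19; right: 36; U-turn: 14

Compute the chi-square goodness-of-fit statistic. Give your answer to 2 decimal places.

Expected counts E_i = n·p_i: 90×0.34 = 30.6, 90×0.19 = 17.1, 90×0.30 = 27, 90×0.17 = 15.3.
left: (21 − 30.6)²/30.6 = 92.16/30.6 = 3.012
straight: (19 − 17.1)²/17.1 = 3.61/17.1 = 0.211
right: (36 − 27)²/27 = 81/27 = 3.000
U-turn: (14 − 15.3)²/15.3 = 1.69/15.3 = 0.110
Sum = 6.33

6.33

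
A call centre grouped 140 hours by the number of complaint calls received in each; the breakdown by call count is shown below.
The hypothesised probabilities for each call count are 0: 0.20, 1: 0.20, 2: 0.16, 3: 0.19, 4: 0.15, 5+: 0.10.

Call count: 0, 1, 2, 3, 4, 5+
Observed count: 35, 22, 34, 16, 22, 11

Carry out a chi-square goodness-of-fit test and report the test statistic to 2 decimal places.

Expected counts E_i = n·p_i: 140×0.20 = 28, 140×0.20 = 28, 140×0.16 = 22.4, 140×0.19 = 26.6, 140×0.15 = 21, 140×0.10 = 14.
χ² = (35−28)²/28 + (22−28)²/28 + (34−22.4)²/22.4 + (16−26.6)²/26.6 + (22−21)²/21 + (11−14)²/14
   = 1.750 + 1.286 + 6.007 + 4.224 + 0.048 + 0.643
Sum = 13.96

13.96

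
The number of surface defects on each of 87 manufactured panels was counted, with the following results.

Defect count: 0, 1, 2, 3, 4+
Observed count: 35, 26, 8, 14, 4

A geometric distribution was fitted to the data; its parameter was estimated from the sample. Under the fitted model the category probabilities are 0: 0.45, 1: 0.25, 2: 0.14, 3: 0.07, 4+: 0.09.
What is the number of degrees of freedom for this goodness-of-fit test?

There are k = 5 categories and 1 parameter estimated from the data, so df = 5 − 1 − 1 = 3.

3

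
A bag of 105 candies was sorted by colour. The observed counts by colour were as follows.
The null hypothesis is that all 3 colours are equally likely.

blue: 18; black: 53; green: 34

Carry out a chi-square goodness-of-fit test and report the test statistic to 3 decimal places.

Expected count for each of the 3 categories: 105/3 = 35.
blue: (18 − 35)²/35 = 289/35 = 8.2571
black: (53 − 35)²/35 = 324/35 = 9.2571
green: (34 − 35)²/35 = 1/35 = 0.0286
Sum = 17.543

17.543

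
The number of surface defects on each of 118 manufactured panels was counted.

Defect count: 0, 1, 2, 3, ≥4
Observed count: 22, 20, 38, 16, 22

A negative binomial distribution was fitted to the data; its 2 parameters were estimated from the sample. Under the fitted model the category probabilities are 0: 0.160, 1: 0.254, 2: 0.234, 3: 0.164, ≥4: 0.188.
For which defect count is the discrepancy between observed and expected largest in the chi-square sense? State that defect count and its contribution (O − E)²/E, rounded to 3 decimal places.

2, 3.908

Expected counts E_i = n·p_i: 118×0.160 = 18.88, 118×0.254 = 29.972, 118×0.234 = 27.612, 118×0.164 = 19.352, 118×0.188 = 22.184.
cat         O        E   (O−E)²/E
0          22    18.88     0.5156
1          20   29.972     3.3178
2          38   27.612     3.9081
3          16   19.352     0.5806
≥4         22   22.184     0.0015
The largest term is for 2: 3.908.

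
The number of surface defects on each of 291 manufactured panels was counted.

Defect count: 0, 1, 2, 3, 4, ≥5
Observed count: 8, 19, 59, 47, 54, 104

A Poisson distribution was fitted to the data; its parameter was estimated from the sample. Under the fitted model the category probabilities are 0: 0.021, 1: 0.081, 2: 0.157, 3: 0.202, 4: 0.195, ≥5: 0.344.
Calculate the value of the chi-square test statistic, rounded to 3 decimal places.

Expected counts E_i = n·p_i: 291×0.021 = 6.111, 291×0.081 = 23.571, 291×0.157 = 45.687, 291×0.202 = 58.782, 291×0.195 = 56.745, 291×0.344 = 100.104.
0: (8 − 6.111)²/6.111 = 3.568321/6.111 = 0.5839
1: (19 − 23.571)²/23.571 = 20.894041/23.571 = 0.8864
2: (59 − 45.687)²/45.687 = 177.235969/45.687 = 3.8794
3: (47 − 58.782)²/58.782 = 138.815524/58.782 = 2.3615
4: (54 − 56.745)²/56.745 = 7.535025/56.745 = 0.1328
≥5: (104 − 100.104)²/100.104 = 15.178816/100.104 = 0.1516
Sum = 7.996

7.996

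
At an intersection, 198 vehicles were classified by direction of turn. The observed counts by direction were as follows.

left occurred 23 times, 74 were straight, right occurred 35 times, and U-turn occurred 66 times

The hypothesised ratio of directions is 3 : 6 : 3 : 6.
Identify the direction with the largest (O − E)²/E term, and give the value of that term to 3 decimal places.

Ratio total = 18. Expected counts: 198×3/18 = 33, 198×6/18 = 66, 198×3/18 = 33, 198×6/18 = 66.
left: (23 − 33)²/33 = 100/33 = 3.0303
straight: (74 − 66)²/66 = 64/66 = 0.9697
right: (35 − 33)²/33 = 4/33 = 0.1212
U-turn: (66 − 66)²/66 = 0/66 = 0.0000
The largest term is for left: 3.030.

left, 3.030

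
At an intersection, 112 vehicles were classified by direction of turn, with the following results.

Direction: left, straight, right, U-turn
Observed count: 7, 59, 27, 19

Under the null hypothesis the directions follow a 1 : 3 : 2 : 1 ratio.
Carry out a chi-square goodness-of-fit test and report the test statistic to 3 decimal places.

8.927

Ratio total = 7. Expected counts: 112×1/7 = 16, 112×3/7 = 48, 112×2/7 = 32, 112×1/7 = 16.
χ² = (7−16)²/16 + (59−48)²/48 + (27−32)²/32 + (19−16)²/16
   = 5.0625 + 2.5208 + 0.7813 + 0.5625
Sum = 8.927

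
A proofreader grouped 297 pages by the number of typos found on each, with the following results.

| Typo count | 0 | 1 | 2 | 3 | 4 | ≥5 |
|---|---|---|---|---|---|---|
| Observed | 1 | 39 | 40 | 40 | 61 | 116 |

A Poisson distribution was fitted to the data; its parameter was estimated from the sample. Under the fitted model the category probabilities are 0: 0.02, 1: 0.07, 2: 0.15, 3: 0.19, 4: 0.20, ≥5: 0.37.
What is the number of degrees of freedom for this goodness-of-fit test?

4

There are k = 6 categories and 1 parameter estimated from the data, so df = 6 − 1 − 1 = 4.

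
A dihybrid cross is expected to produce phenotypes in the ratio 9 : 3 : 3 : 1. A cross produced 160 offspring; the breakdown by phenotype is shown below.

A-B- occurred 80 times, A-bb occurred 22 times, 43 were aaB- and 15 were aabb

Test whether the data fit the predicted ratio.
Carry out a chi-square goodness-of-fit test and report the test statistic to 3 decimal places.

11.378

Ratio total = 16. Expected counts: 160×9/16 = 90, 160×3/16 = 30, 160×3/16 = 30, 160×1/16 = 10.
A-B-: (80 − 90)²/90 = 100/90 = 1.1111
A-bb: (22 − 30)²/30 = 64/30 = 2.1333
aaB-: (43 − 30)²/30 = 169/30 = 5.6333
aabb: (15 − 10)²/10 = 25/10 = 2.5000
Sum = 11.378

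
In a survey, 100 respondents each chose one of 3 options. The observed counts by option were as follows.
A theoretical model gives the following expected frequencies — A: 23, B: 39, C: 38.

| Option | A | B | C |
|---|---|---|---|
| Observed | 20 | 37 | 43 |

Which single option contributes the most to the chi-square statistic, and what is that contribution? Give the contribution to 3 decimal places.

χ² = (20−23)²/23 + (37−39)²/39 + (43−38)²/38
   = 0.3913 + 0.1026 + 0.6579
The largest term is for C: 0.658.

C, 0.658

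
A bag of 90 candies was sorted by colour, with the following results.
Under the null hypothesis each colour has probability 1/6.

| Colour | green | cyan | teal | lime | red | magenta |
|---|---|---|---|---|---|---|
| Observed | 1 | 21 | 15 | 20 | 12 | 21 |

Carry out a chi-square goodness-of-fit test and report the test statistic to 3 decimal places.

20.133

Expected count for each of the 6 categories: 90/6 = 15.
χ² = (1−15)²/15 + (21−15)²/15 + (15−15)²/15 + (20−15)²/15 + (12−15)²/15 + (21−15)²/15
   = 13.0667 + 2.4000 + 0.0000 + 1.6667 + 0.6000 + 2.4000
Sum = 20.133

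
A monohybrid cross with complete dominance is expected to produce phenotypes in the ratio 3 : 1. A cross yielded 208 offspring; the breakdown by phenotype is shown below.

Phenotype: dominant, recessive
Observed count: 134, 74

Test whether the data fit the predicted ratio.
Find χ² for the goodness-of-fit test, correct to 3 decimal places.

Ratio total = 4. Expected counts: 208×3/4 = 156, 208×1/4 = 52.
χ² = (134−156)²/156 + (74−52)²/52
   = 3.1026 + 9.3077
Sum = 12.410

12.410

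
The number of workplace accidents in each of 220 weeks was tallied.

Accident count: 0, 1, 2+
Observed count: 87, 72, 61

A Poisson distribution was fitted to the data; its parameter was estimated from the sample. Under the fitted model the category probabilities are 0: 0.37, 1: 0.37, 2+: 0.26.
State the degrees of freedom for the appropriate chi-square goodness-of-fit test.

1

There are k = 3 categories and 1 parameter estimated from the data, so df = 3 − 1 − 1 = 1.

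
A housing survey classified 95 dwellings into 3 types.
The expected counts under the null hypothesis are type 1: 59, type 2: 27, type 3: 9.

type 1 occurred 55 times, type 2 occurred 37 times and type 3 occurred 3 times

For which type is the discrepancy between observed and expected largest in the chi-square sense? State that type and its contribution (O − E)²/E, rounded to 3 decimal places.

type 1: (55 − 59)²/59 = 16/59 = 0.2712
type 2: (37 − 27)²/27 = 100/27 = 3.7037
type 3: (3 − 9)²/9 = 36/9 = 4.0000
The largest term is for type 3: 4.000.

type 3, 4.000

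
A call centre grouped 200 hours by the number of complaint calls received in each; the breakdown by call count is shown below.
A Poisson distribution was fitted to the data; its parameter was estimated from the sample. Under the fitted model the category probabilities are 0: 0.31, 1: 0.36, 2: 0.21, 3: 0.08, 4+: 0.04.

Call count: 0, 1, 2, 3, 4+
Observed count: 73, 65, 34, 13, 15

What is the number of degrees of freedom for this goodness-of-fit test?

3

There are k = 5 categories and 1 parameter estimated from the data, so df = 5 − 1 − 1 = 3.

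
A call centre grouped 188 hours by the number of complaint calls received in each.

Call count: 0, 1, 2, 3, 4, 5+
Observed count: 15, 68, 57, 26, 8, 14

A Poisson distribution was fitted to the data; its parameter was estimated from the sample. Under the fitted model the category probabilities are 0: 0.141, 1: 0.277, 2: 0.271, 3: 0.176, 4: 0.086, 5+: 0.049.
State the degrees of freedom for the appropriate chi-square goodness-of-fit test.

There are k = 6 categories and 1 parameter estimated from the data, so df = 6 − 1 − 1 = 4.

4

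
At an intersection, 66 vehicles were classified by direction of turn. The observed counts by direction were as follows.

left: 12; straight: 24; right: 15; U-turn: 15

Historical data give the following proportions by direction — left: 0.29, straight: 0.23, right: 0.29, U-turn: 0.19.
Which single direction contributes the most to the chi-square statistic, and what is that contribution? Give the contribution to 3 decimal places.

Expected counts E_i = n·p_i: 66×0.29 = 19.14, 66×0.23 = 15.18, 66×0.29 = 19.14, 66×0.19 = 12.54.
cat           O        E   (O−E)²/E
left         12    19.14     2.6635
straight     24    15.18     5.1247
right        15    19.14     0.8955
U-turn       15    12.54     0.4826
The largest term is for straight: 5.125.

straight, 5.125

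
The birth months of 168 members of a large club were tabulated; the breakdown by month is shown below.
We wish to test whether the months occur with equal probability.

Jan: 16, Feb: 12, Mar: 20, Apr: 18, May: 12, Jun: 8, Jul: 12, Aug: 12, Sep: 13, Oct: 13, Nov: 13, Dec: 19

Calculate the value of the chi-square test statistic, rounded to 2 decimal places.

9.71

Under H₀ each category has probability 1/12, so each expected count is 168/12 = 14.
χ² = (16−14)²/14 + (12−14)²/14 + (20−14)²/14 + (18−14)²/14 + (12−14)²/14 + (8−14)²/14 + (12−14)²/14 + (12−14)²/14 + (13−14)²/14 + (13−14)²/14 + (13−14)²/14 + (19−14)²/14
   = 0.286 + 0.286 + 2.571 + 1.143 + 0.286 + 2.571 + 0.286 + 0.286 + 0.071 + 0.071 + 0.071 + 1.786
Sum = 9.71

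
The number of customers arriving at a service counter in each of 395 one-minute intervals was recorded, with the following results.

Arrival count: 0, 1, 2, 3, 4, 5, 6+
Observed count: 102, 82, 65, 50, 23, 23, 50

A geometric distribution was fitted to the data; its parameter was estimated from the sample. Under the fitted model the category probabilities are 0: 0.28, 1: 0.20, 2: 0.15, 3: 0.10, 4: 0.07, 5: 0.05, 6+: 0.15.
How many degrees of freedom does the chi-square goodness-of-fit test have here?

5

There are k = 7 categories and 1 parameter estimated from the data, so df = 7 − 1 − 1 = 5.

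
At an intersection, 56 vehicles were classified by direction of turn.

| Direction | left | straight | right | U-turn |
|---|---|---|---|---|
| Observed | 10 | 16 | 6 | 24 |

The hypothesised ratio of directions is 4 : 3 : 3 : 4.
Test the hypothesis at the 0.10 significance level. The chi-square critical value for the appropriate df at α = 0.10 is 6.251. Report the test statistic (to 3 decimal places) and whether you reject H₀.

10.583; reject

Ratio total = 14. Expected counts: 56×4/14 = 16, 56×3/14 = 12, 56×3/14 = 12, 56×4/14 = 16.
χ² = (10−16)²/16 + (16−12)²/12 + (6−12)²/12 + (24−16)²/16
   = 2.2500 + 1.3333 + 3.0000 + 4.0000
Sum = 10.583
df = 3. Since 10.583 > 6.251, we reject H₀.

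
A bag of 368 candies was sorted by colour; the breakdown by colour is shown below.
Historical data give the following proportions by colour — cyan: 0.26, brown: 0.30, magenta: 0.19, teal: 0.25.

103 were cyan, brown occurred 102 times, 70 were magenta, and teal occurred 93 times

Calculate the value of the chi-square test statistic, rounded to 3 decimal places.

1.210

Expected counts E_i = n·p_i: 368×0.26 = 95.68, 368×0.30 = 110.4, 368×0.19 = 69.92, 368×0.25 = 92.
cyan: (103 − 95.68)²/95.68 = 53.5824/95.68 = 0.5600
brown: (102 − 110.4)²/110.4 = 70.56/110.4 = 0.6391
magenta: (70 − 69.92)²/69.92 = 0.0064/69.92 = 0.0001
teal: (93 − 92)²/92 = 1/92 = 0.0109
Sum = 1.210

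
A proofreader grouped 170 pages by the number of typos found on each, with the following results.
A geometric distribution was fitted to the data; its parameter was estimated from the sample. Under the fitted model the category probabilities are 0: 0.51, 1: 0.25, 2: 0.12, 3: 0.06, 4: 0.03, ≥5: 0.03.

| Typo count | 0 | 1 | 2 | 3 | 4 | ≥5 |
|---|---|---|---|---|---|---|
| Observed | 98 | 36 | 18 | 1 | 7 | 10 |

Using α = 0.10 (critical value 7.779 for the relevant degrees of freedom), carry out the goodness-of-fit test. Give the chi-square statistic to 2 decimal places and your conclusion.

16.46; reject

Expected counts E_i = n·p_i: 170×0.51 = 86.7, 170×0.25 = 42.5, 170×0.12 = 20.4, 170×0.06 = 10.2, 170×0.03 = 5.1, 170×0.03 = 5.1.
cat         O        E   (O−E)²/E
0          98     86.7      1.473
1          36     42.5      0.994
2          18     20.4      0.282
3           1     10.2      8.298
4           7      5.1      0.708
≥5         10      5.1      4.708
Sum = 16.46
df = 4. Since 16.46 > 7.779, we reject H₀.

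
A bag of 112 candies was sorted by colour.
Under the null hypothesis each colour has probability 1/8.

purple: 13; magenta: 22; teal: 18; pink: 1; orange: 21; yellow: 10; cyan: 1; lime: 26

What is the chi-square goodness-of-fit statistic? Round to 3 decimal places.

Expected count for each of the 8 categories: 112/8 = 14.
χ² = (13−14)²/14 + (22−14)²/14 + (18−14)²/14 + (1−14)²/14 + (21−14)²/14 + (10−14)²/14 + (1−14)²/14 + (26−14)²/14
   = 0.0714 + 4.5714 + 1.1429 + 12.0714 + 3.5000 + 1.1429 + 12.0714 + 10.2857
Sum = 44.857

44.857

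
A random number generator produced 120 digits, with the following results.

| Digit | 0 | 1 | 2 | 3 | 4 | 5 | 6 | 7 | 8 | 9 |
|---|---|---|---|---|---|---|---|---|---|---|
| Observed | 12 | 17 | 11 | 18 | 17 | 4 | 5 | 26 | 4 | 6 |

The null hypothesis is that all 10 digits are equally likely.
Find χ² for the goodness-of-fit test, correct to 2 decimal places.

41.33

Expected count for each of the 10 categories: 120/10 = 12.
cat         O        E   (O−E)²/E
0          12       12      0.000
1          17       12      2.083
2          11       12      0.083
3          18       12      3.000
4          17       12      2.083
5           4       12      5.333
6           5       12      4.083
7          26       12     16.333
8           4       12      5.333
9           6       12      3.000
Sum = 41.33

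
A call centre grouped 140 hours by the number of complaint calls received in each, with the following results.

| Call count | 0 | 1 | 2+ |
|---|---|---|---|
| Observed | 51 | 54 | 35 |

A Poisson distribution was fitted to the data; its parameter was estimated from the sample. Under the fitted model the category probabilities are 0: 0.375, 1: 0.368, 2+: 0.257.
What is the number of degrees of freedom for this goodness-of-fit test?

1

There are k = 3 categories and 1 parameter estimated from the data, so df = 3 − 1 − 1 = 1.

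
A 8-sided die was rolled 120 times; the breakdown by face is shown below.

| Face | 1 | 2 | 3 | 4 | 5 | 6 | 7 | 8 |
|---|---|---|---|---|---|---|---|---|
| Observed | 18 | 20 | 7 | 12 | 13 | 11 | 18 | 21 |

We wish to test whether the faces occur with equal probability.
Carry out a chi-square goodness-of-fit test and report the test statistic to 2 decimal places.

11.47

Expected count for each of the 8 categories: 120/8 = 15.
cat         O        E   (O−E)²/E
1          18       15      0.600
2          20       15      1.667
3           7       15      4.267
4          12       15      0.600
5          13       15      0.267
6          11       15      1.067
7          18       15      0.600
8          21       15      2.400
Sum = 11.47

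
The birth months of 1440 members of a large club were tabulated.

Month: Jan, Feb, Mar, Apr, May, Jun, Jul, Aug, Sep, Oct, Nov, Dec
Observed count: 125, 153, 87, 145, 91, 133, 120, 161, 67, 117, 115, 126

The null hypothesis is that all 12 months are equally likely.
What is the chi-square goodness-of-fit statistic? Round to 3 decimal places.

Expected count for each of the 12 categories: 1440/12 = 120.
cat         O        E   (O−E)²/E
Jan       125      120     0.2083
Feb       153      120     9.0750
Mar        87      120     9.0750
Apr       145      120     5.2083
May        91      120     7.0083
Jun       133      120     1.4083
Jul       120      120     0.0000
Aug       161      120    14.0083
Sep        67      120    23.4083
Oct       117      120     0.0750
Nov       115      120     0.2083
Dec       126      120     0.3000
Sum = 69.983

69.983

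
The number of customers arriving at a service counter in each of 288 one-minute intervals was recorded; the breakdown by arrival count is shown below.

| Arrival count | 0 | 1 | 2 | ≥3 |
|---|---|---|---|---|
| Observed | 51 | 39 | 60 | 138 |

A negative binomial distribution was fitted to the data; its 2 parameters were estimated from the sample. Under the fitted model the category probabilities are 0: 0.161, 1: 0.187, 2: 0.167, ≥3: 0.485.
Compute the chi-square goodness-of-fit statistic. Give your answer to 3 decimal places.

7.527

Expected counts E_i = n·p_i: 288×0.161 = 46.368, 288×0.187 = 53.856, 288×0.167 = 48.096, 288×0.485 = 139.68.
0: (51 − 46.368)²/46.368 = 21.455424/46.368 = 0.4627
1: (39 − 53.856)²/53.856 = 220.700736/53.856 = 4.0980
2: (60 − 48.096)²/48.096 = 141.705216/48.096 = 2.9463
≥3: (138 − 139.68)²/139.68 = 2.8224/139.68 = 0.0202
Sum = 7.527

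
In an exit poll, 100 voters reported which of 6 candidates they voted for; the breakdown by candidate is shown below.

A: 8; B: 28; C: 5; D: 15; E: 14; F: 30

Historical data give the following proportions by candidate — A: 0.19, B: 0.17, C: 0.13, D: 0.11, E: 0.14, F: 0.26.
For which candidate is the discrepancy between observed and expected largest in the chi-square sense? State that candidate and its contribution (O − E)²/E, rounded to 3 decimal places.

B, 7.118

Expected counts E_i = n·p_i: 100×0.19 = 19, 100×0.17 = 17, 100×0.13 = 13, 100×0.11 = 11, 100×0.14 = 14, 100×0.26 = 26.
χ² = (8−19)²/19 + (28−17)²/17 + (5−13)²/13 + (15−11)²/11 + (14−14)²/14 + (30−26)²/26
   = 6.3684 + 7.1176 + 4.9231 + 1.4545 + 0.0000 + 0.6154
The largest term is for B: 7.118.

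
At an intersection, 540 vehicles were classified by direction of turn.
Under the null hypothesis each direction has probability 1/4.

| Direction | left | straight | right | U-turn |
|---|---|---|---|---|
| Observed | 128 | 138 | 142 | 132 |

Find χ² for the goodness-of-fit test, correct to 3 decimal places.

0.859

Expected count for each of the 4 categories: 540/4 = 135.
cat           O        E   (O−E)²/E
left        128      135     0.3630
straight    138      135     0.0667
right       142      135     0.3630
U-turn      132      135     0.0667
Sum = 0.859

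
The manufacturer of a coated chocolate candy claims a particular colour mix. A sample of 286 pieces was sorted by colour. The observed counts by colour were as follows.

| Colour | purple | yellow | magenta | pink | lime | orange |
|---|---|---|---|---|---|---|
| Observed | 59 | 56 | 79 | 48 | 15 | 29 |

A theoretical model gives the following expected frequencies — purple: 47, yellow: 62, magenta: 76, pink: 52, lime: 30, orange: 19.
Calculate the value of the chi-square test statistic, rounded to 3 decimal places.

16.834

χ² = (59−47)²/47 + (56−62)²/62 + (79−76)²/76 + (48−52)²/52 + (15−30)²/30 + (29−19)²/19
   = 3.0638 + 0.5806 + 0.1184 + 0.3077 + 7.5000 + 5.2632
Sum = 16.834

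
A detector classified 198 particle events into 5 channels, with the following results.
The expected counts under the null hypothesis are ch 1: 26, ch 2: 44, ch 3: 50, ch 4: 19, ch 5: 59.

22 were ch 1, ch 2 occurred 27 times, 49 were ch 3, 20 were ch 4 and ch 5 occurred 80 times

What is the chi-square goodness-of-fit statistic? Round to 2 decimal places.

χ² = (22−26)²/26 + (27−44)²/44 + (49−50)²/50 + (20−19)²/19 + (80−59)²/59
   = 0.615 + 6.568 + 0.020 + 0.053 + 7.475
Sum = 14.73

14.73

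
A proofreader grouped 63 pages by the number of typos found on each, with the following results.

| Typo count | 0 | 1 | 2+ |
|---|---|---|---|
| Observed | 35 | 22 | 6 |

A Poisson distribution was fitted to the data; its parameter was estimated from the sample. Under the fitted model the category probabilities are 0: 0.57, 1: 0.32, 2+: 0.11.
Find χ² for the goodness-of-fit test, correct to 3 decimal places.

0.316

Expected counts E_i = n·p_i: 63×0.57 = 35.91, 63×0.32 = 20.16, 63×0.11 = 6.93.
χ² = (35−35.91)²/35.91 + (22−20.16)²/20.16 + (6−6.93)²/6.93
   = 0.0231 + 0.1679 + 0.1248
Sum = 0.316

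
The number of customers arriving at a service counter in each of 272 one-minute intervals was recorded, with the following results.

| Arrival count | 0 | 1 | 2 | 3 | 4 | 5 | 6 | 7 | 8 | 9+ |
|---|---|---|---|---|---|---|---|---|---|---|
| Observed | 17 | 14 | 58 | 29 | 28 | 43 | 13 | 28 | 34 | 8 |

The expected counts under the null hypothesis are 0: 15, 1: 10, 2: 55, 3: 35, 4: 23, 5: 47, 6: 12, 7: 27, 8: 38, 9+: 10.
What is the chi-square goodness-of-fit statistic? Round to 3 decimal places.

0: (17 − 15)²/15 = 4/15 = 0.2667
1: (14 − 10)²/10 = 16/10 = 1.6000
2: (58 − 55)²/55 = 9/55 = 0.1636
3: (29 − 35)²/35 = 36/35 = 1.0286
4: (28 − 23)²/23 = 25/23 = 1.0870
5: (43 − 47)²/47 = 16/47 = 0.3404
6: (13 − 12)²/12 = 1/12 = 0.0833
7: (28 − 27)²/27 = 1/27 = 0.0370
8: (34 − 38)²/38 = 16/38 = 0.4211
9+: (8 − 10)²/10 = 4/10 = 0.4000
Sum = 5.428

5.428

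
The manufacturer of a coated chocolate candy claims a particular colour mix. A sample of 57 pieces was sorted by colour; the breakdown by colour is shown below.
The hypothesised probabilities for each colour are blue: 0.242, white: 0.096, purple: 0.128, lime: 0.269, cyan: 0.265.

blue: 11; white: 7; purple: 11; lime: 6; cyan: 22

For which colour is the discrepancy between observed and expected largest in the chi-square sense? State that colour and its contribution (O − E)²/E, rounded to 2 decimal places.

lime, 5.68

Expected counts E_i = n·p_i: 57×0.242 = 13.794, 57×0.096 = 5.472, 57×0.128 = 7.296, 57×0.269 = 15.333, 57×0.265 = 15.105.
cat         O        E   (O−E)²/E
blue       11   13.794      0.566
white       7    5.472      0.427
purple     11    7.296      1.880
lime        6   15.333      5.681
cyan       22   15.105      3.147
The largest term is for lime: 5.68.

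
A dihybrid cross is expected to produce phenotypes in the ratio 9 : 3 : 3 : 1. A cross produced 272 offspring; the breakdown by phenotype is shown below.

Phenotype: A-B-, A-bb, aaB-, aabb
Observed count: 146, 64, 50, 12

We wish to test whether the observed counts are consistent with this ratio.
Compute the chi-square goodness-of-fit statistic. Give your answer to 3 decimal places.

Ratio total = 16. Expected counts: 272×9/16 = 153, 272×3/16 = 51, 272×3/16 = 51, 272×1/16 = 17.
χ² = (146−153)²/153 + (64−51)²/51 + (50−51)²/51 + (12−17)²/17
   = 0.3203 + 3.3137 + 0.0196 + 1.4706
Sum = 5.124

5.124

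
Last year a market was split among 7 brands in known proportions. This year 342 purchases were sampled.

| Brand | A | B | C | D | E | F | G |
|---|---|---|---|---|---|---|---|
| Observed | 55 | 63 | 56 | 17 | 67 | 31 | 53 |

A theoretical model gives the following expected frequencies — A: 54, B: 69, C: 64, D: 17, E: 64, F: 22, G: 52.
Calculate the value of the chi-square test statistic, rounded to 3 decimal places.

5.382

A: (55 − 54)²/54 = 1/54 = 0.0185
B: (63 − 69)²/69 = 36/69 = 0.5217
C: (56 − 64)²/64 = 64/64 = 1.0000
D: (17 − 17)²/17 = 0/17 = 0.0000
E: (67 − 64)²/64 = 9/64 = 0.1406
F: (31 − 22)²/22 = 81/22 = 3.6818
G: (53 − 52)²/52 = 1/52 = 0.0192
Sum = 5.382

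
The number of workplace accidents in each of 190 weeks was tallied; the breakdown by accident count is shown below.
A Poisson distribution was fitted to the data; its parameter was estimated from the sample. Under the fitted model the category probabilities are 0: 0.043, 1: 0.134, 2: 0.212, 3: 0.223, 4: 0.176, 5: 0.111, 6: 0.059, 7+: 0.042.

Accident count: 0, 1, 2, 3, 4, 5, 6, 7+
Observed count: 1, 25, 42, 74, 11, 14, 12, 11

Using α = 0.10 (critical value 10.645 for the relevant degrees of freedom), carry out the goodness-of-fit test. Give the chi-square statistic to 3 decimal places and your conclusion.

Expected counts E_i = n·p_i: 190×0.043 = 8.17, 190×0.134 = 25.46, 190×0.212 = 40.28, 190×0.223 = 42.37, 190×0.176 = 33.44, 190×0.111 = 21.09, 190×0.059 = 11.21, 190×0.042 = 7.98.
0: (1 − 8.17)²/8.17 = 51.4089/8.17 = 6.2924
1: (25 − 25.46)²/25.46 = 0.2116/25.46 = 0.0083
2: (42 − 40.28)²/40.28 = 2.9584/40.28 = 0.0734
3: (74 − 42.37)²/42.37 = 1000.4569/42.37 = 23.6124
4: (11 − 33.44)²/33.44 = 503.5536/33.44 = 15.0584
5: (14 − 21.09)²/21.09 = 50.2681/21.09 = 2.3835
6: (12 − 11.21)²/11.21 = 0.6241/11.21 = 0.0557
7+: (11 − 7.98)²/7.98 = 9.1204/7.98 = 1.1429
Sum = 48.627
df = 6. Since 48.627 > 10.645, we reject H₀.

48.627; reject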